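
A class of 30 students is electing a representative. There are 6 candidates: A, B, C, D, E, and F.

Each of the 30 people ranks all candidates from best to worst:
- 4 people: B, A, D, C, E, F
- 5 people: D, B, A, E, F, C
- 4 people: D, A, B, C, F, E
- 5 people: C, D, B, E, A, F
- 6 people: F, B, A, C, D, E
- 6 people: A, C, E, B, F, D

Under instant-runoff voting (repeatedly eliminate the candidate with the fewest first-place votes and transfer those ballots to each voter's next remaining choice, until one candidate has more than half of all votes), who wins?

Round 1: A 6, B 4, C 5, D 9, E 0, F 6. E eliminated.
Round 2: A 6, B 4, C 5, D 9, F 6. B eliminated.
Round 3: A 10, C 5, D 9, F 6. C eliminated.
Round 4: A 10, D 14, F 6. F eliminated.
Round 5: A 16, D 14. A has a majority (≥16).

A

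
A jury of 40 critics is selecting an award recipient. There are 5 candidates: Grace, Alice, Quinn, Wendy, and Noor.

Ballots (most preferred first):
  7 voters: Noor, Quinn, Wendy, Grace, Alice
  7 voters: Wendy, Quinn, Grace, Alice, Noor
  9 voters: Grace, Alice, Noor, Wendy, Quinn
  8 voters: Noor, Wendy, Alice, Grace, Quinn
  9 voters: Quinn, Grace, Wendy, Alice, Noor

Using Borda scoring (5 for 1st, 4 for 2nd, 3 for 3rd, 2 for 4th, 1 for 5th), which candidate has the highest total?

Grace: 7×2 + 7×3 + 9×5 + 8×2 + 9×4 = 132
Alice: 7×1 + 7×2 + 9×4 + 8×3 + 9×2 = 99
Quinn: 7×4 + 7×4 + 9×1 + 8×1 + 9×5 = 118
Wendy: 7×3 + 7×5 + 9×2 + 8×4 + 9×3 = 133
Noor: 7×5 + 7×1 + 9×3 + 8×5 + 9×1 = 118

Wendy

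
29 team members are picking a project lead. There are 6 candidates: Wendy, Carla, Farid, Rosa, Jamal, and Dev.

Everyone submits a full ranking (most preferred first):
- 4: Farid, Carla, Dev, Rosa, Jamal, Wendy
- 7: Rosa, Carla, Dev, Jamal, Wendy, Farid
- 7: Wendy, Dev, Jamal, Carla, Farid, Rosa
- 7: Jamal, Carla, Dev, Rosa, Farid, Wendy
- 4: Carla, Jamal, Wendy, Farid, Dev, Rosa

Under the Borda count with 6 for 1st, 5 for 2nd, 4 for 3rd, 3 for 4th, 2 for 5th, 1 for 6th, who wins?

Wendy: 4×1 + 7×2 + 7×6 + 7×1 + 4×4 = 83
Carla: 4×5 + 7×5 + 7×3 + 7×5 + 4×6 = 135
Farid: 4×6 + 7×1 + 7×2 + 7×2 + 4×3 = 71
Rosa: 4×3 + 7×6 + 7×1 + 7×3 + 4×1 = 86
Jamal: 4×2 + 7×3 + 7×4 + 7×6 + 4×5 = 119
Dev: 4×4 + 7×4 + 7×5 + 7×4 + 4×2 = 115

Carla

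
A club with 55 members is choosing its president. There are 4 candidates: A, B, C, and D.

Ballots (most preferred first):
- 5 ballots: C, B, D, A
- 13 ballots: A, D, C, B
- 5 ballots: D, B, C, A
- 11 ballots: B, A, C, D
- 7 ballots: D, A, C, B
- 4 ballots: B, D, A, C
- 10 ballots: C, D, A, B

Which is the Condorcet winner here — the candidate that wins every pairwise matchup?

D vs A: 31–24
D vs B: 35–20
D vs C: 29–26
D beats every other candidate.

D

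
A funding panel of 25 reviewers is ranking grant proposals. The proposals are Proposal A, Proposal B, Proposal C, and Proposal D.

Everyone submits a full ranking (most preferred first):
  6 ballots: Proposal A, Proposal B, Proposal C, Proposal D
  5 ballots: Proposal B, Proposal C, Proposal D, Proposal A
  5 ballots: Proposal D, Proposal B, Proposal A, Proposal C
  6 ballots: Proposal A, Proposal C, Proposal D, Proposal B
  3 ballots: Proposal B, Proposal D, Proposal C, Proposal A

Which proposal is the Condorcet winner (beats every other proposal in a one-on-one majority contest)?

Proposal B

Proposal B vs Proposal A: 13–12
Proposal B vs Proposal C: 19–6
Proposal B vs Proposal D: 14–11
Proposal B beats every other proposal.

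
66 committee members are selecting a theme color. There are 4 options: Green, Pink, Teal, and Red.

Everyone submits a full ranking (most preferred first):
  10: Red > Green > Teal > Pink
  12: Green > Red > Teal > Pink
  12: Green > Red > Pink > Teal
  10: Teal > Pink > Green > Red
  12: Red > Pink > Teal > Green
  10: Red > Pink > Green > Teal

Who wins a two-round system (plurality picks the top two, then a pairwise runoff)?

Round 1 first-place votes: Green 24, Pink 0, Teal 10, Red 32. Red and Green advance.
Runoff: Red is ranked above Green on 32 ballots, Green above Red on 34.

Green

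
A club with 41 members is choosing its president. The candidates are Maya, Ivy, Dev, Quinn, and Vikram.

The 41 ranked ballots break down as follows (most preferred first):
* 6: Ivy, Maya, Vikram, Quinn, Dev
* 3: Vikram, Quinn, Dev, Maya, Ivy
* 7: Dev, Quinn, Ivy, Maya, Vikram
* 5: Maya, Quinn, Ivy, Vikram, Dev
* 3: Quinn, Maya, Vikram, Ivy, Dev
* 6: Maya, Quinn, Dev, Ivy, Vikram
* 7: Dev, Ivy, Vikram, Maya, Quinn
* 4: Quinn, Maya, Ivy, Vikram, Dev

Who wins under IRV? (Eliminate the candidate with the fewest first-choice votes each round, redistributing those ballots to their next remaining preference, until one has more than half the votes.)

Maya

Round 1: Maya 11, Ivy 6, Dev 14, Quinn 7, Vikram 3. Vikram eliminated.
Round 2: Maya 11, Ivy 6, Dev 14, Quinn 10. Ivy eliminated.
Round 3: Maya 17, Dev 14, Quinn 10. Quinn eliminated.
Round 4: Maya 24, Dev 17. Maya has a majority (≥21).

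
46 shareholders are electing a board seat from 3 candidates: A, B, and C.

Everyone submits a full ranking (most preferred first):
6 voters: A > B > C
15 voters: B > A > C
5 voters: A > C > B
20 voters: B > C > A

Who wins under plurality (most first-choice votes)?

First-place votes: A 11, B 35, C 0.

B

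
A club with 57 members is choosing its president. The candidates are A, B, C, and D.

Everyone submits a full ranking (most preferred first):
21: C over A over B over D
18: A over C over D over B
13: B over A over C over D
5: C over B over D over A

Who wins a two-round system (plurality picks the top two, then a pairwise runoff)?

Round 1 first-place votes: A 18, B 13, C 26, D 0. C and A advance.
Runoff: C is ranked above A on 26 ballots, A above C on 31.

A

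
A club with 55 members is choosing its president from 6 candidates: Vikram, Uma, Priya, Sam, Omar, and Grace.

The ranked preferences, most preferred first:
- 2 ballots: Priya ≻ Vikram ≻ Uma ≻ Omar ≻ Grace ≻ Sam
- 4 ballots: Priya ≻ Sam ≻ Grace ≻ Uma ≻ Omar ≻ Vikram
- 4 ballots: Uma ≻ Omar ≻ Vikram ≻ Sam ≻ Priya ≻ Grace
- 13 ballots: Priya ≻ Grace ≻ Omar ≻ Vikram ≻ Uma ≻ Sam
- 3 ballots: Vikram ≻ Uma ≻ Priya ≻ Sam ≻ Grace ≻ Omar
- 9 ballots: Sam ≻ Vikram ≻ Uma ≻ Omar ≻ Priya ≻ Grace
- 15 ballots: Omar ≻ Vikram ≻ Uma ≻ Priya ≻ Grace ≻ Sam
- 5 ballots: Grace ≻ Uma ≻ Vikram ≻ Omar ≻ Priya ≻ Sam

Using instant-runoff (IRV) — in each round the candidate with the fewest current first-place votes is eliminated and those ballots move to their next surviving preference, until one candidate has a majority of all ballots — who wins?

Uma

Round 1: Vikram 3, Uma 4, Priya 19, Sam 9, Omar 15, Grace 5. Vikram eliminated.
Round 2: Uma 7, Priya 19, Sam 9, Omar 15, Grace 5. Grace eliminated.
Round 3: Uma 12, Priya 19, Sam 9, Omar 15. Sam eliminated.
Round 4: Uma 21, Priya 19, Omar 15. Omar eliminated.
Round 5: Uma 36, Priya 19. Uma has a majority (≥28).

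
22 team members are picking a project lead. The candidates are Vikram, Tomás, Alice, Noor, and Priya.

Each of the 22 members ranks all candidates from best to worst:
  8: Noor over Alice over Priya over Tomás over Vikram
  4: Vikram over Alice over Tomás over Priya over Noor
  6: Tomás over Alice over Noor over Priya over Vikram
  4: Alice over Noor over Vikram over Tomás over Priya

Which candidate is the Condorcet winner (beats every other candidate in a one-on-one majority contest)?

Alice vs Vikram: 18–4
Alice vs Tomás: 16–6
Alice vs Noor: 14–8
Alice vs Priya: 22–0
Alice beats every other candidate.

Alice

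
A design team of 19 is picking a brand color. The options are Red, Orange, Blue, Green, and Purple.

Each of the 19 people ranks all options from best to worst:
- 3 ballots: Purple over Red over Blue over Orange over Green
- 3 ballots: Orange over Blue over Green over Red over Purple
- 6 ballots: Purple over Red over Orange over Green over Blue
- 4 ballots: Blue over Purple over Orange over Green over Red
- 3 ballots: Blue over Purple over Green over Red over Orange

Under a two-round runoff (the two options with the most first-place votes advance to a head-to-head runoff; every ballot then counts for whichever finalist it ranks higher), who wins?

Blue

Round 1 first-place votes: Red 0, Orange 3, Blue 7, Green 0, Purple 9. Purple and Blue advance.
Runoff: Purple is ranked above Blue on 9 ballots, Blue above Purple on 10.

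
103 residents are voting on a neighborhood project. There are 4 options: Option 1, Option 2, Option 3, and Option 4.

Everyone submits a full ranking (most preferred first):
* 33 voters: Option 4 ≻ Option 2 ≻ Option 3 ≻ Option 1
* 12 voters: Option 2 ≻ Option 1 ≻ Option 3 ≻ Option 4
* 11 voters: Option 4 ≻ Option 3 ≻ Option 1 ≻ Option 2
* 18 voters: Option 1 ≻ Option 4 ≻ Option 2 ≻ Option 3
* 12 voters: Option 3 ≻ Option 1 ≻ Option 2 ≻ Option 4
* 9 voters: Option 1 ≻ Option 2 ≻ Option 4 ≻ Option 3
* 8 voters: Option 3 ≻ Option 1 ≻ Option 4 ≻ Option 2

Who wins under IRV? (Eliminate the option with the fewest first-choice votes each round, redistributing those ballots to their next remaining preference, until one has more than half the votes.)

Option 1

Round 1: Option 1 27, Option 2 12, Option 3 20, Option 4 44. Option 2 eliminated.
Round 2: Option 1 39, Option 3 20, Option 4 44. Option 3 eliminated.
Round 3: Option 1 59, Option 4 44. Option 1 has a majority (≥52).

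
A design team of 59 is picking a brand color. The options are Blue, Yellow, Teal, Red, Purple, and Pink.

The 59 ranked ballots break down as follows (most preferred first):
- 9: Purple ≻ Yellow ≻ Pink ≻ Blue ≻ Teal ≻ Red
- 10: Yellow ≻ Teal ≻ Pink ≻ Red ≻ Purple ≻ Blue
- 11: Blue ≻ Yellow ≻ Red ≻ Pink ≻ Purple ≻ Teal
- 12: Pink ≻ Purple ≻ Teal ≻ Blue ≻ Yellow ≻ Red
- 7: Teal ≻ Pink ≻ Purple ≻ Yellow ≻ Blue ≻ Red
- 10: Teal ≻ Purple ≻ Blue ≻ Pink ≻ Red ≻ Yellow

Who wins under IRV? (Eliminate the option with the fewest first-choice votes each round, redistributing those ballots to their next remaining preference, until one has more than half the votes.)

Round 1: Blue 11, Yellow 10, Teal 17, Red 0, Purple 9, Pink 12. Red eliminated.
Round 2: Blue 11, Yellow 10, Teal 17, Purple 9, Pink 12. Purple eliminated.
Round 3: Blue 11, Yellow 19, Teal 17, Pink 12. Blue eliminated.
Round 4: Yellow 30, Teal 17, Pink 12. Yellow has a majority (≥30).

Yellow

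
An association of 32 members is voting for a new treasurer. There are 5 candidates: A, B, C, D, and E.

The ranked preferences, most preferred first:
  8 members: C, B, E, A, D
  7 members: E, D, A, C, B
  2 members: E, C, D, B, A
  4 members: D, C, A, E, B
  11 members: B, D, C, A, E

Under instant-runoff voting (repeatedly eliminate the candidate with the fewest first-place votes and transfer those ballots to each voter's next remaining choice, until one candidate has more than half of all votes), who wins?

C

Round 1: A 0, B 11, C 8, D 4, E 9. A eliminated.
Round 2: B 11, C 8, D 4, E 9. D eliminated.
Round 3: B 11, C 12, E 9. E eliminated.
Round 4: B 11, C 21. C has a majority (≥17).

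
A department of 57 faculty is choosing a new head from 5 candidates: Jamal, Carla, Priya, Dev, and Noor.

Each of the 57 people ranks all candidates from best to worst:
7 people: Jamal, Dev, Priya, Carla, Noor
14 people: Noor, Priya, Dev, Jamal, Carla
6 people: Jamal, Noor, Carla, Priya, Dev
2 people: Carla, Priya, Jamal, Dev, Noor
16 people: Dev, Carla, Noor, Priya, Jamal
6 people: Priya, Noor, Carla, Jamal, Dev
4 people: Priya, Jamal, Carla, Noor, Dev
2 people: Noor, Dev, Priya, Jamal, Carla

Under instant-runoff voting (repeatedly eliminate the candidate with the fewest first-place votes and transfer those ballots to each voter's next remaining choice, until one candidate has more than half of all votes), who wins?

Round 1: Jamal 13, Carla 2, Priya 10, Dev 16, Noor 16. Carla eliminated.
Round 2: Jamal 13, Priya 12, Dev 16, Noor 16. Priya eliminated.
Round 3: Jamal 19, Dev 16, Noor 22. Dev eliminated.
Round 4: Jamal 19, Noor 38. Noor has a majority (≥29).

Noor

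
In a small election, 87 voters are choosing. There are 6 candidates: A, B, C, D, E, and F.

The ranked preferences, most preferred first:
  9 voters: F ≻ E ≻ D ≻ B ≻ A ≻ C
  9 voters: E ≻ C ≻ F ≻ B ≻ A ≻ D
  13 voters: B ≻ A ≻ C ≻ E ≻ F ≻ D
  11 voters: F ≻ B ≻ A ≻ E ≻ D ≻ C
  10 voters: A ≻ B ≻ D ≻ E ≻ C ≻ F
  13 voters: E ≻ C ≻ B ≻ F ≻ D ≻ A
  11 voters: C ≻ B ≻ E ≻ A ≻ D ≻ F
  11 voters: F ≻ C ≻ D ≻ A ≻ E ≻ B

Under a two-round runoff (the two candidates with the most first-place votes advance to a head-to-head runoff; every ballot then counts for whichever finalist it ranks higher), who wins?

Round 1 first-place votes: A 10, B 13, C 11, D 0, E 22, F 31. F and E advance.
Runoff: F is ranked above E on 31 ballots, E above F on 56.

E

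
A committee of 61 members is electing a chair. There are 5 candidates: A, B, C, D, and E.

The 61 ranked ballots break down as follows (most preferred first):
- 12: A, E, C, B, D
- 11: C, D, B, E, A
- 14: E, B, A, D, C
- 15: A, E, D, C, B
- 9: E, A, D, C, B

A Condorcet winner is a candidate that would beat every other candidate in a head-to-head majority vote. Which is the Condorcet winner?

E vs A: 34–27
E vs B: 50–11
E vs C: 50–11
E vs D: 50–11
E beats every other candidate.

E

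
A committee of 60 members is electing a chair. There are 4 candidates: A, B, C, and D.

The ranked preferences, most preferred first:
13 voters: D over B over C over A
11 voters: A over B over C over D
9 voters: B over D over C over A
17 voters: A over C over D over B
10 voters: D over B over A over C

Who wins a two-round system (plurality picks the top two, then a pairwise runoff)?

D

Round 1 first-place votes: A 28, B 9, C 0, D 23. A and D advance.
Runoff: A is ranked above D on 28 ballots, D above A on 32.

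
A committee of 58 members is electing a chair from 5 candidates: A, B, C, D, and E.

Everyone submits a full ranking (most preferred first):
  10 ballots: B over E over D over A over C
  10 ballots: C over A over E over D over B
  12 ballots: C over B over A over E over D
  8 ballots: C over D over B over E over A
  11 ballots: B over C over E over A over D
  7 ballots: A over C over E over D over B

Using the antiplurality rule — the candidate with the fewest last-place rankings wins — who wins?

Last-place votes: A 8, B 17, C 10, D 23, E 0.

E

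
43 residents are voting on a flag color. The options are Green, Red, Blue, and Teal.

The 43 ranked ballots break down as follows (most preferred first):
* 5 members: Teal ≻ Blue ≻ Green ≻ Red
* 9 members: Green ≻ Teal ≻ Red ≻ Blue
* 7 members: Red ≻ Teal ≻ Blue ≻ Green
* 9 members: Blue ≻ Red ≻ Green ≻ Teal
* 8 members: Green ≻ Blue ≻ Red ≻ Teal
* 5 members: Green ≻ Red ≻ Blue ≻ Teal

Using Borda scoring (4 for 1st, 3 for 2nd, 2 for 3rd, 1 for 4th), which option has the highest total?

Green

Green: 5×2 + 9×4 + 7×1 + 9×2 + 8×4 + 5×4 = 123
Red: 5×1 + 9×2 + 7×4 + 9×3 + 8×2 + 5×3 = 109
Blue: 5×3 + 9×1 + 7×2 + 9×4 + 8×3 + 5×2 = 108
Teal: 5×4 + 9×3 + 7×3 + 9×1 + 8×1 + 5×1 = 90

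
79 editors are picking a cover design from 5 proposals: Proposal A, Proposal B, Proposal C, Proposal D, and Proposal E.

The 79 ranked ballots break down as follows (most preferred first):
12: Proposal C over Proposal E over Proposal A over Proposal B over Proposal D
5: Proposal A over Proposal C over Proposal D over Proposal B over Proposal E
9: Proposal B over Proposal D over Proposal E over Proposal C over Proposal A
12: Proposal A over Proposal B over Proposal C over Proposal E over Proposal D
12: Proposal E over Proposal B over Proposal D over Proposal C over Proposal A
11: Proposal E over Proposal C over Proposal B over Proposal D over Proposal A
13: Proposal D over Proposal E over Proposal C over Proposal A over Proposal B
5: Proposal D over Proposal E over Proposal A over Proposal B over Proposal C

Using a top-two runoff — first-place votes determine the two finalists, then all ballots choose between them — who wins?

Round 1 first-place votes: Proposal A 17, Proposal B 9, Proposal C 12, Proposal D 18, Proposal E 23. Proposal E and Proposal D advance.
Runoff: Proposal E is ranked above Proposal D on 47 ballots, Proposal D above Proposal E on 32.

Proposal E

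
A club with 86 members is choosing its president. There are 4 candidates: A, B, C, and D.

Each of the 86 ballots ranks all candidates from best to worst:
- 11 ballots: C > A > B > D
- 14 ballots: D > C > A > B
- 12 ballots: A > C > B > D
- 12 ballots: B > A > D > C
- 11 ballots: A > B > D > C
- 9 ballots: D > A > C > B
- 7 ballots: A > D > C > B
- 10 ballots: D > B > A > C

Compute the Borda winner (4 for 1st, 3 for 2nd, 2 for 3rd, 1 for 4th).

A: 11×3 + 14×2 + 12×4 + 12×3 + 11×4 + 9×3 + 7×4 + 10×2 = 264
B: 11×2 + 14×1 + 12×2 + 12×4 + 11×3 + 9×1 + 7×1 + 10×3 = 187
C: 11×4 + 14×3 + 12×3 + 12×1 + 11×1 + 9×2 + 7×2 + 10×1 = 187
D: 11×1 + 14×4 + 12×1 + 12×2 + 11×2 + 9×4 + 7×3 + 10×4 = 222

A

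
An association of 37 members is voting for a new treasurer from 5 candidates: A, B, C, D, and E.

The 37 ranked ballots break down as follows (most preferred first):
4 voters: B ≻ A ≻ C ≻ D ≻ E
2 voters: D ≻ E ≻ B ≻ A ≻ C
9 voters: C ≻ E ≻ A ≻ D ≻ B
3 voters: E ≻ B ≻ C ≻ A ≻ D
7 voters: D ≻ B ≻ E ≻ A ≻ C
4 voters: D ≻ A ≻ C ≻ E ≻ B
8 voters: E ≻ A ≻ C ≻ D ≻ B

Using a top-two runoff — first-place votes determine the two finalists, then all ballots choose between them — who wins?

Round 1 first-place votes: A 0, B 4, C 9, D 13, E 11. D and E advance.
Runoff: D is ranked above E on 17 ballots, E above D on 20.

E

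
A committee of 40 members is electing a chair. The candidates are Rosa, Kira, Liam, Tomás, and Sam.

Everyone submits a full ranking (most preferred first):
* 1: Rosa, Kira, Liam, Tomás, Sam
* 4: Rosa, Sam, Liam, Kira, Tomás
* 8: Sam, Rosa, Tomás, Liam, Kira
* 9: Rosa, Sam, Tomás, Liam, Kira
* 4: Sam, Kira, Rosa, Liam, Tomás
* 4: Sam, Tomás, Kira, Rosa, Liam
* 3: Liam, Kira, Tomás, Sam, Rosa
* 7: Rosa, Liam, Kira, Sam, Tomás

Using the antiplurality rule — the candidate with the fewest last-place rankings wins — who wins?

Sam

Last-place votes: Rosa 3, Kira 17, Liam 4, Tomás 15, Sam 1.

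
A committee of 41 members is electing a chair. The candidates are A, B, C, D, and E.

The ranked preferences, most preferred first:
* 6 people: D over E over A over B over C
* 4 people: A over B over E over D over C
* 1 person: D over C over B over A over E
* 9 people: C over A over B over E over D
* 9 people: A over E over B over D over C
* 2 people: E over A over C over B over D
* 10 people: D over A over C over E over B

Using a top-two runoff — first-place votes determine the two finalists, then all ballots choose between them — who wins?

Round 1 first-place votes: A 13, B 0, C 9, D 17, E 2. D and A advance.
Runoff: D is ranked above A on 17 ballots, A above D on 24.

A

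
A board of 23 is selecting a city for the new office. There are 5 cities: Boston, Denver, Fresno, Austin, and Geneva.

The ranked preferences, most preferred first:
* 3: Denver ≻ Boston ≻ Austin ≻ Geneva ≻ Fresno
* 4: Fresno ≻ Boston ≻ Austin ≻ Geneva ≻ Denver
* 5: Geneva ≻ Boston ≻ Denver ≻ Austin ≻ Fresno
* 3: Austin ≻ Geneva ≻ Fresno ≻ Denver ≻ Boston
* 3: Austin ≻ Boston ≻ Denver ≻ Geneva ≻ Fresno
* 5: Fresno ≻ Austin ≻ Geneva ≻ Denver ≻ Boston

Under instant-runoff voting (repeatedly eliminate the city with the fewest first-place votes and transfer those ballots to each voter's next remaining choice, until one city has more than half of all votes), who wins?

Austin

Round 1: Boston 0, Denver 3, Fresno 9, Austin 6, Geneva 5. Boston eliminated.
Round 2: Denver 3, Fresno 9, Austin 6, Geneva 5. Denver eliminated.
Round 3: Fresno 9, Austin 9, Geneva 5. Geneva eliminated.
Round 4: Fresno 9, Austin 14. Austin has a majority (≥12).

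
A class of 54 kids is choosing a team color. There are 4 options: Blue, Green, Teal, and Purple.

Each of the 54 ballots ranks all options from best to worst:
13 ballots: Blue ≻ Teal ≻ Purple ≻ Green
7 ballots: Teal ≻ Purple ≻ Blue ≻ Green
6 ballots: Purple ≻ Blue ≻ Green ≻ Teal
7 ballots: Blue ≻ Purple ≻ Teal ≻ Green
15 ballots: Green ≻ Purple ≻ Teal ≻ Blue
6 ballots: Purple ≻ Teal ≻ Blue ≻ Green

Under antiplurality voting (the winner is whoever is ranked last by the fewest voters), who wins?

Last-place votes: Blue 15, Green 33, Teal 6, Purple 0.

Purple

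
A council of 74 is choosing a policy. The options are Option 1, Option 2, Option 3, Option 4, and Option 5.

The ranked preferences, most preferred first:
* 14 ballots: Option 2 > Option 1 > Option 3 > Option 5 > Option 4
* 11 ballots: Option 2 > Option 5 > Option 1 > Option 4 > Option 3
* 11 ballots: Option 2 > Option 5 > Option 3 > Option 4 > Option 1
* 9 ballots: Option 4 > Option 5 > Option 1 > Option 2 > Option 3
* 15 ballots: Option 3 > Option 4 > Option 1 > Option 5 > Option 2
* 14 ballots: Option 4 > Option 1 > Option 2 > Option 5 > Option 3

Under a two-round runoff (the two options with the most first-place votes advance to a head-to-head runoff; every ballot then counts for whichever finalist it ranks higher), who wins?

Option 4

Round 1 first-place votes: Option 1 0, Option 2 36, Option 3 15, Option 4 23, Option 5 0. Option 2 and Option 4 advance.
Runoff: Option 2 is ranked above Option 4 on 36 ballots, Option 4 above Option 2 on 38.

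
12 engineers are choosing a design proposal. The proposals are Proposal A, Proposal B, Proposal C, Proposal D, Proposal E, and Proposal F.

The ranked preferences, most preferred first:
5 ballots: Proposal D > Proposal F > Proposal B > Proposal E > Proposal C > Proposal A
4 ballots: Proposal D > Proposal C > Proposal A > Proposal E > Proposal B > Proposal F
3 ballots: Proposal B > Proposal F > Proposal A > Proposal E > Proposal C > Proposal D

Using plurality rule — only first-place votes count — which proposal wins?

First-place votes: Proposal A 0, Proposal B 3, Proposal C 0, Proposal D 9, Proposal E 0, Proposal F 0.

Proposal D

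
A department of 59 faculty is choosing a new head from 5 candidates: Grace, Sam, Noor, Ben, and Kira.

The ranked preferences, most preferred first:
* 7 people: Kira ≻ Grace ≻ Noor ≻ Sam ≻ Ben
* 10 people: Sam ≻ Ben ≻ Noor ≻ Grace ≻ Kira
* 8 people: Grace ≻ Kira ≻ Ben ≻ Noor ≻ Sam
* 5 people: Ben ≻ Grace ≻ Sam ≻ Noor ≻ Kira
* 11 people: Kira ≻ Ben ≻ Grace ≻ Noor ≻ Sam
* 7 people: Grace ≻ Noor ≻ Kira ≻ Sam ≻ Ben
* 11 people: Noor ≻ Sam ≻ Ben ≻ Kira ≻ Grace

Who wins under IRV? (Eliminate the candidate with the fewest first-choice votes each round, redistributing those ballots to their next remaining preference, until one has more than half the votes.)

Round 1: Grace 15, Sam 10, Noor 11, Ben 5, Kira 18. Ben eliminated.
Round 2: Grace 20, Sam 10, Noor 11, Kira 18. Sam eliminated.
Round 3: Grace 20, Noor 21, Kira 18. Kira eliminated.
Round 4: Grace 38, Noor 21. Grace has a majority (≥30).

Grace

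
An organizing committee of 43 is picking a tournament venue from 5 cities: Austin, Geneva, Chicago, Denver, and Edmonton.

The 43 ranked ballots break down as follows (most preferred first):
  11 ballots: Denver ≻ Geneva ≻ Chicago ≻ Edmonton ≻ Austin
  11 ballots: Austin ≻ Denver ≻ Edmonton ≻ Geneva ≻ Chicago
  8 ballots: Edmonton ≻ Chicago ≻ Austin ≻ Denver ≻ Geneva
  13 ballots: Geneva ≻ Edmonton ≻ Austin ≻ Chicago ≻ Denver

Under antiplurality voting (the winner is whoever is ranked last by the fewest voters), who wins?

Last-place votes: Austin 11, Geneva 8, Chicago 11, Denver 13, Edmonton 0.

Edmonton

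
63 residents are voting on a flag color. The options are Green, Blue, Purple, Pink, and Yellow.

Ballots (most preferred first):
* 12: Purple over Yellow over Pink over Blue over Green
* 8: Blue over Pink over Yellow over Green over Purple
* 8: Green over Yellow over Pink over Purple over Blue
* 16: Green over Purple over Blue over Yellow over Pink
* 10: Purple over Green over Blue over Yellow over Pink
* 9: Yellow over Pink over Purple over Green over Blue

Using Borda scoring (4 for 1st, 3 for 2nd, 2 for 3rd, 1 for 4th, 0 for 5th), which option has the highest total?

Green: 12×0 + 8×1 + 8×4 + 16×4 + 10×3 + 9×1 = 143
Blue: 12×1 + 8×4 + 8×0 + 16×2 + 10×2 + 9×0 = 96
Purple: 12×4 + 8×0 + 8×1 + 16×3 + 10×4 + 9×2 = 162
Pink: 12×2 + 8×3 + 8×2 + 16×0 + 10×0 + 9×3 = 91
Yellow: 12×3 + 8×2 + 8×3 + 16×1 + 10×1 + 9×4 = 138

Purple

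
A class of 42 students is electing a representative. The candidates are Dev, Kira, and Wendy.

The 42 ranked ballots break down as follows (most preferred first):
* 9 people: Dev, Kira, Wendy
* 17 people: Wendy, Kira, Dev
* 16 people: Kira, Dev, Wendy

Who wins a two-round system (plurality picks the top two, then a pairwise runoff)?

Kira

Round 1 first-place votes: Dev 9, Kira 16, Wendy 17. Wendy and Kira advance.
Runoff: Wendy is ranked above Kira on 17 ballots, Kira above Wendy on 25.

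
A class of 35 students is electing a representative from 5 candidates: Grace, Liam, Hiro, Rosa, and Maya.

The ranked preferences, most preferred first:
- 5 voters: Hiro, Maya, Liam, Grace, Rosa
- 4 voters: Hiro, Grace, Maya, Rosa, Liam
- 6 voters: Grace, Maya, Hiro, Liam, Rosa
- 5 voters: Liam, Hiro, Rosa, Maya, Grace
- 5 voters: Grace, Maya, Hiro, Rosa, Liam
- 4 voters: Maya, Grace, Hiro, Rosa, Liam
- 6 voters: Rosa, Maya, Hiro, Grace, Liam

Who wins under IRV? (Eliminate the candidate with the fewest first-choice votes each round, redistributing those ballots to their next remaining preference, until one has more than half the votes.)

Round 1: Grace 11, Liam 5, Hiro 9, Rosa 6, Maya 4. Maya eliminated.
Round 2: Grace 15, Liam 5, Hiro 9, Rosa 6. Liam eliminated.
Round 3: Grace 15, Hiro 14, Rosa 6. Rosa eliminated.
Round 4: Grace 15, Hiro 20. Hiro has a majority (≥18).

Hiro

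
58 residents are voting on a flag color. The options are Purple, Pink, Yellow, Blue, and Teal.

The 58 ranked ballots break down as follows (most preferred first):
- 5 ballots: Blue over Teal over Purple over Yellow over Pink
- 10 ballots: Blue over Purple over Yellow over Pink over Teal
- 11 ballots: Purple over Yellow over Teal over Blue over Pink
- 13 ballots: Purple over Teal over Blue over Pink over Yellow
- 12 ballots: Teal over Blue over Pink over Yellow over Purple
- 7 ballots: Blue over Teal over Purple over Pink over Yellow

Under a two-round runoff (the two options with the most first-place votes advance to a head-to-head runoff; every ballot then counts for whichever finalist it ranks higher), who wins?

Round 1 first-place votes: Purple 24, Pink 0, Yellow 0, Blue 22, Teal 12. Purple and Blue advance.
Runoff: Purple is ranked above Blue on 24 ballots, Blue above Purple on 34.

Blue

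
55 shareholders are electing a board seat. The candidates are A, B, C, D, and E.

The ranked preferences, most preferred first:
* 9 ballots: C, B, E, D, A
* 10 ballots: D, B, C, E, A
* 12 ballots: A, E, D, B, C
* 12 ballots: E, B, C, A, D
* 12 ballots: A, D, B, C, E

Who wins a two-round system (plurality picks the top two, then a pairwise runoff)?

Round 1 first-place votes: A 24, B 0, C 9, D 10, E 12. A and E advance.
Runoff: A is ranked above E on 24 ballots, E above A on 31.

E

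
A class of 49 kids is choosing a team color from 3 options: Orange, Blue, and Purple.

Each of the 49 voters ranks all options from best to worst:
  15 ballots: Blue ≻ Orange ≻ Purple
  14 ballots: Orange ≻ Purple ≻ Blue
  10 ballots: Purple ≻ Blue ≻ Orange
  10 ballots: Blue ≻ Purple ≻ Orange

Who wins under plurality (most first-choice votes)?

First-place votes: Orange 14, Blue 25, Purple 10.

Blue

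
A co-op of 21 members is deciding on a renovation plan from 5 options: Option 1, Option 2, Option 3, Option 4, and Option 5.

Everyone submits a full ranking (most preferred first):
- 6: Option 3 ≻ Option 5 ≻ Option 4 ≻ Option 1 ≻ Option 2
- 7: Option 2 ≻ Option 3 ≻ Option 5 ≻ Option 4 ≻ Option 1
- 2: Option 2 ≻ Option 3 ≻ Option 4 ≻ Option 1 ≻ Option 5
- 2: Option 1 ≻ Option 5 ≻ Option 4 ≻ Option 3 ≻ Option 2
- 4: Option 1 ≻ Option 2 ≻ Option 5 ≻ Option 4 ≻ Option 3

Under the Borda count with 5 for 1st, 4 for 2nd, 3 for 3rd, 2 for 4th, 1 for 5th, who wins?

Option 1: 6×2 + 7×1 + 2×2 + 2×5 + 4×5 = 53
Option 2: 6×1 + 7×5 + 2×5 + 2×1 + 4×4 = 69
Option 3: 6×5 + 7×4 + 2×4 + 2×2 + 4×1 = 74
Option 4: 6×3 + 7×2 + 2×3 + 2×3 + 4×2 = 52
Option 5: 6×4 + 7×3 + 2×1 + 2×4 + 4×3 = 67

Option 3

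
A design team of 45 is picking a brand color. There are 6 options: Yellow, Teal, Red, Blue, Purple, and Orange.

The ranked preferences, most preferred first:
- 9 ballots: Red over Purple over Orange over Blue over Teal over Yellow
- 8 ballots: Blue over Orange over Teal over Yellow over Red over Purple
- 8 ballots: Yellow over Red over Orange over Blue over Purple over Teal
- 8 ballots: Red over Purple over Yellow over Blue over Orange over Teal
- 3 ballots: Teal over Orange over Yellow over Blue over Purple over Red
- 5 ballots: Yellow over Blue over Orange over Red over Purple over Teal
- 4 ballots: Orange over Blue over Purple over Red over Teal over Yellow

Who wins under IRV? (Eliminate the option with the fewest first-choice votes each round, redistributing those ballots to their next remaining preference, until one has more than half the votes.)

Round 1: Yellow 13, Teal 3, Red 17, Blue 8, Purple 0, Orange 4. Purple eliminated.
Round 2: Yellow 13, Teal 3, Red 17, Blue 8, Orange 4. Teal eliminated.
Round 3: Yellow 13, Red 17, Blue 8, Orange 7. Orange eliminated.
Round 4: Yellow 16, Red 17, Blue 12. Blue eliminated.
Round 5: Yellow 24, Red 21. Yellow has a majority (≥23).

Yellow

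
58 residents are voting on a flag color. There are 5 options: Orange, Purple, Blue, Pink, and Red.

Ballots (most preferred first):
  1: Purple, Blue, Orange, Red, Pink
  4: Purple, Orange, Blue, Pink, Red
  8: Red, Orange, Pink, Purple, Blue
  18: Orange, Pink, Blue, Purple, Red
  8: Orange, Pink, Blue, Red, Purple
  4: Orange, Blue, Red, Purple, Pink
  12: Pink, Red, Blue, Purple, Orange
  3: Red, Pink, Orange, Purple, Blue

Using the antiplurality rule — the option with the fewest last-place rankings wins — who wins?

Last-place votes: Orange 12, Purple 8, Blue 11, Pink 5, Red 22.

Pink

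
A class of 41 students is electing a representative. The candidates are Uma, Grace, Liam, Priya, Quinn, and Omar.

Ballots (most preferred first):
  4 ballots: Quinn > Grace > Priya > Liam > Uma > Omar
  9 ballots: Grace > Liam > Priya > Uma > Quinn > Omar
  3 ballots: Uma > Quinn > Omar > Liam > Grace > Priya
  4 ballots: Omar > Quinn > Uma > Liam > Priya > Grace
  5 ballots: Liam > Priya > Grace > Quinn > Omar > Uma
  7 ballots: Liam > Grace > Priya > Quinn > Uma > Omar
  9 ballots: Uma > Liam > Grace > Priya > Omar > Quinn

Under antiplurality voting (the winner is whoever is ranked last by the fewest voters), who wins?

Liam

Last-place votes: Uma 5, Grace 4, Liam 0, Priya 3, Quinn 9, Omar 20.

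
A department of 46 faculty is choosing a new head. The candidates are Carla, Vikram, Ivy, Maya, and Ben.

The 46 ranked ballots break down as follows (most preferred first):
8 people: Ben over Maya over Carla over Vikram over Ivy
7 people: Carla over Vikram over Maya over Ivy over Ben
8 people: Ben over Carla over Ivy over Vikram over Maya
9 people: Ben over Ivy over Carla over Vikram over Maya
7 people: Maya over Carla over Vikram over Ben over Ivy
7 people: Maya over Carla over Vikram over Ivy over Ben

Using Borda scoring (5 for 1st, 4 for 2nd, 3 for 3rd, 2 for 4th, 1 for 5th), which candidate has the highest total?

Carla

Carla: 8×3 + 7×5 + 8×4 + 9×3 + 7×4 + 7×4 = 174
Vikram: 8×2 + 7×4 + 8×2 + 9×2 + 7×3 + 7×3 = 120
Ivy: 8×1 + 7×2 + 8×3 + 9×4 + 7×1 + 7×2 = 103
Maya: 8×4 + 7×3 + 8×1 + 9×1 + 7×5 + 7×5 = 140
Ben: 8×5 + 7×1 + 8×5 + 9×5 + 7×2 + 7×1 = 153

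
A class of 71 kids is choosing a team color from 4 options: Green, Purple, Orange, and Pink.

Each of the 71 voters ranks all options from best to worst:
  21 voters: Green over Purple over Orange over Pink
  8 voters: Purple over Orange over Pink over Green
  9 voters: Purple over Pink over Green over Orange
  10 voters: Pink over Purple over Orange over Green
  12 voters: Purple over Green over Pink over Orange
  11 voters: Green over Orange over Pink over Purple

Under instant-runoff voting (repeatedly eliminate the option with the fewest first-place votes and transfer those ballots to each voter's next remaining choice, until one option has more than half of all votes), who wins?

Purple

Round 1: Green 32, Purple 29, Orange 0, Pink 10. Orange eliminated.
Round 2: Green 32, Purple 29, Pink 10. Pink eliminated.
Round 3: Green 32, Purple 39. Purple has a majority (≥36).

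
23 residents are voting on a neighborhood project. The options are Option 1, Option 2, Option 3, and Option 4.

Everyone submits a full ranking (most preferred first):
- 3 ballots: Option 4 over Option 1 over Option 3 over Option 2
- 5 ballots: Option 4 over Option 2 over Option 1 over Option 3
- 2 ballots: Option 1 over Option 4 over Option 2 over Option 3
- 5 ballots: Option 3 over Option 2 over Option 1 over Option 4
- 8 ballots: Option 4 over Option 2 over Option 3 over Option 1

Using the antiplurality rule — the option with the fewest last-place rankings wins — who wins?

Last-place votes: Option 1 8, Option 2 3, Option 3 7, Option 4 5.

Option 2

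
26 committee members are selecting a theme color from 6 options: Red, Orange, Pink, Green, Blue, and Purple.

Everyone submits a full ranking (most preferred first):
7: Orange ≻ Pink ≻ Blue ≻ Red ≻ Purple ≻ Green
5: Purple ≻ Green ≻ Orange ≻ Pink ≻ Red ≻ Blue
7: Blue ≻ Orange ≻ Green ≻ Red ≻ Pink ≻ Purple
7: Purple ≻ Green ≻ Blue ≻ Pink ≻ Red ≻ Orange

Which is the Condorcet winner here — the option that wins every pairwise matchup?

Blue

Blue vs Red: 21–5
Blue vs Orange: 14–12
Blue vs Pink: 14–12
Blue vs Green: 14–12
Blue vs Purple: 14–12
Blue beats every other option.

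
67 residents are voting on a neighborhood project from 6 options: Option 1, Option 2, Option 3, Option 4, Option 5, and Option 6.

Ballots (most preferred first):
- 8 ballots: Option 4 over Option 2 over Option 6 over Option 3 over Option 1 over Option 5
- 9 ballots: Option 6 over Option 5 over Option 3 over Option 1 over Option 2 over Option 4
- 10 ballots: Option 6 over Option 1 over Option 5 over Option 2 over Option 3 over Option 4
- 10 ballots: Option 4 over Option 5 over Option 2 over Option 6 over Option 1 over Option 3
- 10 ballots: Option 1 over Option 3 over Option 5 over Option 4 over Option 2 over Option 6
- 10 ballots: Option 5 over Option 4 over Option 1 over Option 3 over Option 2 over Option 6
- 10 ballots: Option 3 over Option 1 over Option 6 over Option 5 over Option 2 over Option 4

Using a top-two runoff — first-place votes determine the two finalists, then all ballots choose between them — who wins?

Option 4

Round 1 first-place votes: Option 1 10, Option 2 0, Option 3 10, Option 4 18, Option 5 10, Option 6 19. Option 6 and Option 4 advance.
Runoff: Option 6 is ranked above Option 4 on 29 ballots, Option 4 above Option 6 on 38.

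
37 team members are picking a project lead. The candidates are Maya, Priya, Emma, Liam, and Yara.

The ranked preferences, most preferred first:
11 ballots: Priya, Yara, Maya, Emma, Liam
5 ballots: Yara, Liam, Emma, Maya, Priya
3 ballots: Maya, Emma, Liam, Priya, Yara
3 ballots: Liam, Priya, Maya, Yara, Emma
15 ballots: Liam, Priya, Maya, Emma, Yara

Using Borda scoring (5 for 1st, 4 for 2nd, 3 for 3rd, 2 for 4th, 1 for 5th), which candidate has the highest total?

Maya: 11×3 + 5×2 + 3×5 + 3×3 + 15×3 = 112
Priya: 11×5 + 5×1 + 3×2 + 3×4 + 15×4 = 138
Emma: 11×2 + 5×3 + 3×4 + 3×1 + 15×2 = 82
Liam: 11×1 + 5×4 + 3×3 + 3×5 + 15×5 = 130
Yara: 11×4 + 5×5 + 3×1 + 3×2 + 15×1 = 93

Priya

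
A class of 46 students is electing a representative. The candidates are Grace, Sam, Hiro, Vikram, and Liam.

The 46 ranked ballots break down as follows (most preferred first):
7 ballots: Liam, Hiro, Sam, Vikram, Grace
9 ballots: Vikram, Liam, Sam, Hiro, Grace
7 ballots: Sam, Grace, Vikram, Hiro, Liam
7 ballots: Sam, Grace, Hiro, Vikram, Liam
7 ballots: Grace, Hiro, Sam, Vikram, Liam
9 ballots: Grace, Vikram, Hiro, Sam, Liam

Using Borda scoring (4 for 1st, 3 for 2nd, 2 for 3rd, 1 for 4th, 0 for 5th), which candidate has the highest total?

Sam

Grace: 7×0 + 9×0 + 7×3 + 7×3 + 7×4 + 9×4 = 106
Sam: 7×2 + 9×2 + 7×4 + 7×4 + 7×2 + 9×1 = 111
Hiro: 7×3 + 9×1 + 7×1 + 7×2 + 7×3 + 9×2 = 90
Vikram: 7×1 + 9×4 + 7×2 + 7×1 + 7×1 + 9×3 = 98
Liam: 7×4 + 9×3 + 7×0 + 7×0 + 7×0 + 9×0 = 55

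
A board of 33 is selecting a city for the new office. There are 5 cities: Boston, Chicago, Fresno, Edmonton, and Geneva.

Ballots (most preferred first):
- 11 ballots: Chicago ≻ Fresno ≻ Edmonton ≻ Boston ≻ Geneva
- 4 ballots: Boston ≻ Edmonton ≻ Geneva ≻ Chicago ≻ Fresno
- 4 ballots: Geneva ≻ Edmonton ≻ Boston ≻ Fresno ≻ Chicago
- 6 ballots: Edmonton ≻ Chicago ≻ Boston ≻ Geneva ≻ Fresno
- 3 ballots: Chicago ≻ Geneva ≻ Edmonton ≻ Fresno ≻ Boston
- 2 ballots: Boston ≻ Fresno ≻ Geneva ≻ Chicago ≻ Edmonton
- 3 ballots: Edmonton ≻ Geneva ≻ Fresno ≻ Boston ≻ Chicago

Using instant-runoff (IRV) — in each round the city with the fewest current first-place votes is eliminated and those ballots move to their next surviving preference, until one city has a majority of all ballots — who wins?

Round 1: Boston 6, Chicago 14, Fresno 0, Edmonton 9, Geneva 4. Fresno eliminated.
Round 2: Boston 6, Chicago 14, Edmonton 9, Geneva 4. Geneva eliminated.
Round 3: Boston 6, Chicago 14, Edmonton 13. Boston eliminated.
Round 4: Chicago 16, Edmonton 17. Edmonton has a majority (≥17).

Edmonton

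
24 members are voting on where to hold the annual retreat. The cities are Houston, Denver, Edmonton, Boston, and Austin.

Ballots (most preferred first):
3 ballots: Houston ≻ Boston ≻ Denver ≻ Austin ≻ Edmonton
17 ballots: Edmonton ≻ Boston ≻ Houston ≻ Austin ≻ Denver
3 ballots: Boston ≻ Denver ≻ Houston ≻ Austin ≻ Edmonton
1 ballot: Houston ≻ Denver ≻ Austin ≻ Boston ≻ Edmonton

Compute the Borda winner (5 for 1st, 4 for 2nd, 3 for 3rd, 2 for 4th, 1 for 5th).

Houston: 3×5 + 17×3 + 3×3 + 1×5 = 80
Denver: 3×3 + 17×1 + 3×4 + 1×4 = 42
Edmonton: 3×1 + 17×5 + 3×1 + 1×1 = 92
Boston: 3×4 + 17×4 + 3×5 + 1×2 = 97
Austin: 3×2 + 17×2 + 3×2 + 1×3 = 49

Boston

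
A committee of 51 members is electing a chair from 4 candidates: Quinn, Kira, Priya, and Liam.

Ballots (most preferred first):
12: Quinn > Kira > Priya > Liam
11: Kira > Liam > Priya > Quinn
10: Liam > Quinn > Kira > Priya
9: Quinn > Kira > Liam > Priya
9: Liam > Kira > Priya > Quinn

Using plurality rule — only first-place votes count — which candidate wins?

Quinn

First-place votes: Quinn 21, Kira 11, Priya 0, Liam 19.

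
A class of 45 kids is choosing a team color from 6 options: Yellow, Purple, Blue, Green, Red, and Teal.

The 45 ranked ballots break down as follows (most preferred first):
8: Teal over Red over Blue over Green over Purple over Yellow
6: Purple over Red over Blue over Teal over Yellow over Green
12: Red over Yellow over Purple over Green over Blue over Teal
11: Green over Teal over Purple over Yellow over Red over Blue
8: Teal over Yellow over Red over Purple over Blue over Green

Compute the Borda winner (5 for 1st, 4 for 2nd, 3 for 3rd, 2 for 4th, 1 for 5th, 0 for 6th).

Red

Yellow: 8×0 + 6×1 + 12×4 + 11×2 + 8×4 = 108
Purple: 8×1 + 6×5 + 12×3 + 11×3 + 8×2 = 123
Blue: 8×3 + 6×3 + 12×1 + 11×0 + 8×1 = 62
Green: 8×2 + 6×0 + 12×2 + 11×5 + 8×0 = 95
Red: 8×4 + 6×4 + 12×5 + 11×1 + 8×3 = 151
Teal: 8×5 + 6×2 + 12×0 + 11×4 + 8×5 = 136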